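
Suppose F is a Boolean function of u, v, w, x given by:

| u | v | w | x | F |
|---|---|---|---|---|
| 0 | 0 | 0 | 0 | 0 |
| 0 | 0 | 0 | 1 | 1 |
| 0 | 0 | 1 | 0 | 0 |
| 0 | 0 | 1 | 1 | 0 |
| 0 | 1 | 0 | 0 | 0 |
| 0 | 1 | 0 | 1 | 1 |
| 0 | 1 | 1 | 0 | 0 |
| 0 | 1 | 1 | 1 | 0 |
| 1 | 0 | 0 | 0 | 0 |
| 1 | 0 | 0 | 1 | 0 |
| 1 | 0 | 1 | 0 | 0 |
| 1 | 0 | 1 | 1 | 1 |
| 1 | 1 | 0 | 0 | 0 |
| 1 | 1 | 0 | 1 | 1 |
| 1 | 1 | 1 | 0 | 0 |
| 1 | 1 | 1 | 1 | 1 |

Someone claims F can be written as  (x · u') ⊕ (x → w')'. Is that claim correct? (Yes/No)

No

Check the formula against F row by row:
  u=0, v=0, w=0, x=0: formula gives 0, F = 0 ✓
  u=0, v=0, w=0, x=1: formula gives 1, F = 1 ✓
  u=0, v=0, w=1, x=0: formula gives 0, F = 0 ✓
  u=0, v=0, w=1, x=1: formula gives 0, F = 0 ✓
  …
  u=1, v=1, w=0, x=1: formula gives 0, but F = 1 ✗
A single disagreement suffices: at (1,1,0,1) they differ, so the formula does not compute F.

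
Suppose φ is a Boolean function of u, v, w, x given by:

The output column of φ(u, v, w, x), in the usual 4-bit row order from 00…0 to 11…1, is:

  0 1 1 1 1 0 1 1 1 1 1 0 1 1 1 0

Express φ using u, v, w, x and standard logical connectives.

φ(u, v, w, x) = not ((((((not u and not v) and not w) and not x) or (((not u and v) and not w) and x)) or (((u and not v) and w) and x)) or (((u and v) and w) and x))

φ is 0 on only 4 rows — (0,0,0,0), (0,1,0,1), (1,0,1,1), (1,1,1,1). Writing each as a minterm (¬u·¬v·¬w·¬x, ¬u·v·¬w·x, u·¬v·w·x, u·v·w·x) and OR-ing them characterizes exactly where φ=0, so φ is the negation of that disjunction.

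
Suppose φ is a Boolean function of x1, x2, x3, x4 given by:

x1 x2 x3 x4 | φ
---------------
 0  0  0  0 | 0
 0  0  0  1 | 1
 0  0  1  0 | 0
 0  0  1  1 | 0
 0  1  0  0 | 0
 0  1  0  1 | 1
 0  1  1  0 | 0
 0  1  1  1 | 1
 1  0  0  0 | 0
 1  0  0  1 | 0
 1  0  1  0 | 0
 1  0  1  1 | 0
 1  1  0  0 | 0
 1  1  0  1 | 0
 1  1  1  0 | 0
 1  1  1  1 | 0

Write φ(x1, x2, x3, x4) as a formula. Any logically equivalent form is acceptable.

φ=1 on 3 inputs: (0,0,0,1), (0,1,0,1), (0,1,1,1). Reading each as a conjunction of literals (¬x1·¬x2·¬x3·x4, ¬x1·x2·¬x3·x4, ¬x1·x2·x3·x4) and taking the OR gives the canonical DNF.

φ(x1, x2, x3, x4) = ((((¬x1 ∧ ¬x2) ∧ ¬x3) ∧ x4) ∨ (((¬x1 ∧ x2) ∧ ¬x3) ∧ x4)) ∨ (((¬x1 ∧ x2) ∧ x3) ∧ x4)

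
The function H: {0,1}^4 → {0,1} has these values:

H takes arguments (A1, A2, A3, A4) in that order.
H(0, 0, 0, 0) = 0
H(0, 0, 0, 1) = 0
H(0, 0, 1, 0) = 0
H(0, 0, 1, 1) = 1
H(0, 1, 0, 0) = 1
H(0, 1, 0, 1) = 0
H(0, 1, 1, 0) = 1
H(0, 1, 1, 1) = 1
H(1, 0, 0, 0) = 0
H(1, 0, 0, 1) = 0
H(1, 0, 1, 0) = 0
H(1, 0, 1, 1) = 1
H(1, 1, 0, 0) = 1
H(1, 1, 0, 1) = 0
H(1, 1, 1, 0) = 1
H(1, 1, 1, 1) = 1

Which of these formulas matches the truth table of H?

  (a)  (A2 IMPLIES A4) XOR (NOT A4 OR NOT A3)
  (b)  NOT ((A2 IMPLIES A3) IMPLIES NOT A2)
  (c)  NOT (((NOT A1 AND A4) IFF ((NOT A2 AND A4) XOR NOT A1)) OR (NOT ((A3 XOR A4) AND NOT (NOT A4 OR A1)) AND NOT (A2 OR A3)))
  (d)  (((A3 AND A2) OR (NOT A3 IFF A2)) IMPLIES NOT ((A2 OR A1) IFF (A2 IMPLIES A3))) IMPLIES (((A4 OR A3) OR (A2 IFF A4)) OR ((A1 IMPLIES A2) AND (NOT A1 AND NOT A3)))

a

(b): at (0,0,1,1) it gives 0, but H = 1 — eliminated.
(c): at (0,0,0,1) it gives 1, but H = 0 — eliminated.
(d): at (0,0,0,0) it gives 1, but H = 0 — eliminated.
That leaves (a). Evaluating it on every row reproduces the table of H exactly.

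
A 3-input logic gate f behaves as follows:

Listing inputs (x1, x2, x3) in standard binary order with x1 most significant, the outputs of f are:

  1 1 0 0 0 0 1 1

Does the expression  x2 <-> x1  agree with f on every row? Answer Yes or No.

Evaluate x2 <-> x1 on each row and compare to f:
  x1=0, x2=0, x3=0: formula gives 1, f = 1 ✓
  x1=0, x2=0, x3=1: formula gives 1, f = 1 ✓
  x1=0, x2=1, x3=0: formula gives 0, f = 0 ✓
  x1=0, x2=1, x3=1: formula gives 0, f = 0 ✓
  x1=1, x2=0, x3=0: formula gives 0, f = 0 ✓
  …and likewise for the remaining 3 rows.
All 8 rows match — the expression computes f exactly.

Yes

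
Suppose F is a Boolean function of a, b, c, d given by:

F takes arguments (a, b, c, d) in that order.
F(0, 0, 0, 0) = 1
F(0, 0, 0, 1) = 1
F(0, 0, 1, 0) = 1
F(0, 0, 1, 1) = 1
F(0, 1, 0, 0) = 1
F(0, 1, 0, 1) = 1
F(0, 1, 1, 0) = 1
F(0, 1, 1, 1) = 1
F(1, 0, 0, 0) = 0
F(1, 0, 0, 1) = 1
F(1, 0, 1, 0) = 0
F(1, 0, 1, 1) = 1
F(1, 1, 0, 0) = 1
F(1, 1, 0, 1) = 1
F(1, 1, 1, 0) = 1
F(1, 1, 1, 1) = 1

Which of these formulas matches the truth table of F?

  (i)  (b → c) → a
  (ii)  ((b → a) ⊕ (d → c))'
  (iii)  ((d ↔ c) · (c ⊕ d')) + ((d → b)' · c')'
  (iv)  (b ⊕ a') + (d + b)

(i) fails at (0,0,0,0): the formula yields 0, F is 1.
(ii) fails at (0,0,0,1): the formula yields 0, F is 1.
(iii) fails at (0,0,0,1): the formula yields 0, F is 1.
(iv) is the remaining candidate, and it agrees with F on all 16 inputs.

iv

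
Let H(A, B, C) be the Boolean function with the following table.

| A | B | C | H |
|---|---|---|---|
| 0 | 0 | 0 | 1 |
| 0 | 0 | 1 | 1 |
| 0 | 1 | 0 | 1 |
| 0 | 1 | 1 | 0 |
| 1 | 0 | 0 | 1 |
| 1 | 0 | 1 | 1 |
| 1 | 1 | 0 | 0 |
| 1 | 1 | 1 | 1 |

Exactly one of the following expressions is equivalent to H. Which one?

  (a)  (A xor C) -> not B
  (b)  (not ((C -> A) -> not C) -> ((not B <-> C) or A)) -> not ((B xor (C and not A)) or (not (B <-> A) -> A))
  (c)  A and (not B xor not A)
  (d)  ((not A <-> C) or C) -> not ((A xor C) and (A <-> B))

(b) disagrees with H on (0,0,0) (formula → 0, table → 1); rule it out.
(c) disagrees with H on (0,0,0) (formula → 0, table → 1); rule it out.
(d) disagrees with H on (0,0,1) (formula → 0, table → 1); rule it out.
That leaves (a). Evaluating it on every row reproduces the table of H exactly.

a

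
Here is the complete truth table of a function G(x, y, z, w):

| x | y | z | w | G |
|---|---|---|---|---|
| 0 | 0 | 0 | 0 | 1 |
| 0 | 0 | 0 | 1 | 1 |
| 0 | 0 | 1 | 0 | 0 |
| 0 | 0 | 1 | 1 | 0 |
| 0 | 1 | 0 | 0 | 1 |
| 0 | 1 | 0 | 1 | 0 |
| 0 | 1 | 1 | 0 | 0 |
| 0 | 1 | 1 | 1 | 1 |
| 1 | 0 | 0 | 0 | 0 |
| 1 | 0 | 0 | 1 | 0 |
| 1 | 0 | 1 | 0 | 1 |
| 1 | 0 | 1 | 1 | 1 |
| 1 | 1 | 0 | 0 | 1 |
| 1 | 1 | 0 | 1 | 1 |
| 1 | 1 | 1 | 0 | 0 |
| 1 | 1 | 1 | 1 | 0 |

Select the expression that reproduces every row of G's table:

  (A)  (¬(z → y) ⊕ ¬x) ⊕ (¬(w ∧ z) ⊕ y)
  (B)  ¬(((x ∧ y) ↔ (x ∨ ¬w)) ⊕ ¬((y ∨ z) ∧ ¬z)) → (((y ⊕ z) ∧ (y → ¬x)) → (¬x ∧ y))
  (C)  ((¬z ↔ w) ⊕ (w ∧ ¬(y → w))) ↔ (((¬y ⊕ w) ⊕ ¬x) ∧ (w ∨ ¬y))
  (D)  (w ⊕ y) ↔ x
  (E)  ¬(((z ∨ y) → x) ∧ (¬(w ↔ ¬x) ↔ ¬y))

C

(A): at (0,0,0,0) it gives 0, but G = 1 — eliminated.
(B): at (0,0,1,0) it gives 1, but G = 0 — eliminated.
(D): at (0,0,0,1) it gives 0, but G = 1 — eliminated.
(E): at (0,0,0,0) it gives 0, but G = 1 — eliminated.
That leaves (C). Evaluating it on every row reproduces the table of G exactly.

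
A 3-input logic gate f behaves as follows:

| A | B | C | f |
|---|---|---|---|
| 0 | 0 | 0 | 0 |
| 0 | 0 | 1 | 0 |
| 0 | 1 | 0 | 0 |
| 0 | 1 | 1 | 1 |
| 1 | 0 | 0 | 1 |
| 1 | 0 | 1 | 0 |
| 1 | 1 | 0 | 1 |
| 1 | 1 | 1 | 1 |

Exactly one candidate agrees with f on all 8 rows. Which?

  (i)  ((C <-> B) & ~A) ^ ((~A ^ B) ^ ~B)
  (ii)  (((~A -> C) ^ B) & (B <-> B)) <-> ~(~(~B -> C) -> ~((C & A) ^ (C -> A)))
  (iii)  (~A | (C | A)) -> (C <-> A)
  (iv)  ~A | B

ii

(i) fails at (0,0,0): the formula yields 1, f is 0.
(iii) fails at (0,0,0): the formula yields 1, f is 0.
(iv) fails at (0,0,0): the formula yields 1, f is 0.
(ii) is the remaining candidate, and it agrees with f on all 8 inputs.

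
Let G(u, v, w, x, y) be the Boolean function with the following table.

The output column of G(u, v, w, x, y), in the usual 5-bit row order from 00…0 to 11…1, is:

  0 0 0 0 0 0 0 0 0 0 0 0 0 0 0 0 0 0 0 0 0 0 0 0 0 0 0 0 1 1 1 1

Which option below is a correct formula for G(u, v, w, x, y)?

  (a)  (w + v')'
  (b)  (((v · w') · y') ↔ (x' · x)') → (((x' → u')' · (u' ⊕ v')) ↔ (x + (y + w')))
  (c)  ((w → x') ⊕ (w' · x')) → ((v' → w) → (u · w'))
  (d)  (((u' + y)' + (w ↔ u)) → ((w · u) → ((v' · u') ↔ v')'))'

d

(a): at (0,1,0,0,0) it gives 1, but G = 0 — eliminated.
(b): at (0,0,0,0,0) it gives 1, but G = 0 — eliminated.
(c): at (0,0,0,0,0) it gives 1, but G = 0 — eliminated.
Only (d) survives; checking it on all 32 rows confirms it matches G.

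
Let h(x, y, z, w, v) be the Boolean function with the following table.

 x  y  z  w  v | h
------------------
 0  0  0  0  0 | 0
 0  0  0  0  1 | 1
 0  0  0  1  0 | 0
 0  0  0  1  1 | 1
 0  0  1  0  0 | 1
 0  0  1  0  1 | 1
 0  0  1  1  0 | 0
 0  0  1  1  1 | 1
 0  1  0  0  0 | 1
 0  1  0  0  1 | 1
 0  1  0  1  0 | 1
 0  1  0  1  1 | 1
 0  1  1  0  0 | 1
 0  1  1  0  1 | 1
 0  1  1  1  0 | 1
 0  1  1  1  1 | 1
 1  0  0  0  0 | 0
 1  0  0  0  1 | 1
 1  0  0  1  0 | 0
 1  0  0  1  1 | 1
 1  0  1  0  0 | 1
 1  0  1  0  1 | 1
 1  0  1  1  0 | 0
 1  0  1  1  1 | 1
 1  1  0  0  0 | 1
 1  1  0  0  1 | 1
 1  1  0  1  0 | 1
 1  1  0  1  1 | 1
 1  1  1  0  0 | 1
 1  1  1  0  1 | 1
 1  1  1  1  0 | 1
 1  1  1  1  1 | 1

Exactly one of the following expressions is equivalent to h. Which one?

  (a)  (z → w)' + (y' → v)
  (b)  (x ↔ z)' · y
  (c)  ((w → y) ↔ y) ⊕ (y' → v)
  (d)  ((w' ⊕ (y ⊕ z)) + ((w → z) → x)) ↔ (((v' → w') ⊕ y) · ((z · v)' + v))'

a

(b) fails at (0,0,0,0,1): the formula yields 0, h is 1.
(c) fails at (0,0,0,1,0): the formula yields 1, h is 0.
(d) fails at (0,0,0,0,1): the formula yields 0, h is 1.
(a) is the remaining candidate, and it agrees with h on all 32 inputs.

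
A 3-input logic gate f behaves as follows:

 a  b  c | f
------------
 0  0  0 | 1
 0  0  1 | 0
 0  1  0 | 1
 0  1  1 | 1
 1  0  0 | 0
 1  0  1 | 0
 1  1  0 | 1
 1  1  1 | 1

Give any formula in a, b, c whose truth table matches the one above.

f(a, b, c) = ((((a' · b') · c) + ((a · b') · c')) + ((a · b') · c))'

f is 0 on only 3 rows — (0,0,1), (1,0,0), (1,0,1). Writing each as a minterm (¬a·¬b·c, a·¬b·¬c, a·¬b·c) and OR-ing them characterizes exactly where f=0, so f is the negation of that disjunction.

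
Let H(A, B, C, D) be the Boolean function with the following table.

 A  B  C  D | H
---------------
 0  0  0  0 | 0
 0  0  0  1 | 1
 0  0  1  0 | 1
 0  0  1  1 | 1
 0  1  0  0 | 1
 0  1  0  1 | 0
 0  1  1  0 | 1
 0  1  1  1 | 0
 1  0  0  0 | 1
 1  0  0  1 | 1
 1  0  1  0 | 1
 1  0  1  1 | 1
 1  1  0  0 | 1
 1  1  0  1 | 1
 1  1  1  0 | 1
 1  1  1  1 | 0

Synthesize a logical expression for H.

The 0-rows are (0,0,0,0), (0,1,0,1), (0,1,1,1), (1,1,1,1). Take each as a conjunction (¬A·¬B·¬C·¬D, ¬A·B·¬C·D, ¬A·B·C·D, A·B·C·D), form their disjunction, and complement — that gives a formula that is 1 everywhere H is.

H(A, B, C, D) = ~((((((~A & ~B) & ~C) & ~D) | (((~A & B) & ~C) & D)) | (((~A & B) & C) & D)) | (((A & B) & C) & D))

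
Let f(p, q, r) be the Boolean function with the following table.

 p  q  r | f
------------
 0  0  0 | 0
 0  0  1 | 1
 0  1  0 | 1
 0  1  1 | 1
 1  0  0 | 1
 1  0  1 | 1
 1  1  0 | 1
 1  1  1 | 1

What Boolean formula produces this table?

The output is 1 whenever at least one input is 1 — the OR of all inputs.

f(p, q, r) = (p | q) | r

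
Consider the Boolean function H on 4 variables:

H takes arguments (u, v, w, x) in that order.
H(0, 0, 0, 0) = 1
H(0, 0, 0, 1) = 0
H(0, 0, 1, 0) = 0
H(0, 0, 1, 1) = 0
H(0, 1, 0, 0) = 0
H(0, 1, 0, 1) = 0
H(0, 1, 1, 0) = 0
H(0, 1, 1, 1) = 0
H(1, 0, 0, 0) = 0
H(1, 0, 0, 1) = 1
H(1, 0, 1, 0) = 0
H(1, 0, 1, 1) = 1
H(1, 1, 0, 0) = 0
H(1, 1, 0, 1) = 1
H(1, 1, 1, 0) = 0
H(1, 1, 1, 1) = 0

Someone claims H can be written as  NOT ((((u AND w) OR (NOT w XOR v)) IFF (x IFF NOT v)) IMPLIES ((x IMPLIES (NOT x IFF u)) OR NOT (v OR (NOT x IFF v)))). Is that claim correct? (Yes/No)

No

Test each input against both H and the formula:
  u=0, v=0, w=0, x=0: formula gives 0, but H = 1 ✗
Row (0,0,0,0) is a counterexample, so the formula is not equivalent to H.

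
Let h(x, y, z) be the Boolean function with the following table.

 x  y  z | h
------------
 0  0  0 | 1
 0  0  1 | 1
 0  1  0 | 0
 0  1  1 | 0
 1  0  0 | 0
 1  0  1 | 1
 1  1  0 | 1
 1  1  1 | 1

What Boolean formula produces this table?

There are just 3 zero rows: (0,1,0), (0,1,1), (1,0,0). Their minterms are ¬x·y·¬z, ¬x·y·z, x·¬y·¬z; the OR of those covers precisely the 0-outputs, and negating it yields h.

h(x, y, z) = NOT ((((NOT x AND y) AND NOT z) OR ((NOT x AND y) AND z)) OR ((x AND NOT y) AND NOT z))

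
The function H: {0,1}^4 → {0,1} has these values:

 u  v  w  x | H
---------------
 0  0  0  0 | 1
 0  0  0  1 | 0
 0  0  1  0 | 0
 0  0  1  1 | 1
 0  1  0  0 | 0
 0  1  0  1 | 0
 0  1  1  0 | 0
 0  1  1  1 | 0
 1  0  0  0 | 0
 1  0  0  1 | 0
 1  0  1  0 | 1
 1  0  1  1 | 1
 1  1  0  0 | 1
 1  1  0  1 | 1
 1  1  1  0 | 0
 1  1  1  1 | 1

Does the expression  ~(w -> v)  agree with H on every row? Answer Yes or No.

No

Evaluate ~(w -> v) on each row and compare to H:
  u=0, v=0, w=0, x=0: formula gives 0, but H = 1 ✗
A single disagreement suffices: at (0,0,0,0) they differ, so the formula does not compute H.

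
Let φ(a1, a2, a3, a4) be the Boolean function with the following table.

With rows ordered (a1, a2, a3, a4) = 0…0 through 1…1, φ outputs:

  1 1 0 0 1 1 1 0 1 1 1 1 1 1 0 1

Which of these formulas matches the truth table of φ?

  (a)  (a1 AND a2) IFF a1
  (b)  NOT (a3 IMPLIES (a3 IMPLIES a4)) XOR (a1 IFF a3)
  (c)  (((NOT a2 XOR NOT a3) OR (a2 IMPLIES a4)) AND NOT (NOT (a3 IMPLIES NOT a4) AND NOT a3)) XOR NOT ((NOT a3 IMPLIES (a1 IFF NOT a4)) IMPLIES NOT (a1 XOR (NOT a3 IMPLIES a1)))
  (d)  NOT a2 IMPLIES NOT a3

(a) fails at (0,0,1,0): the formula yields 1, φ is 0.
(b) fails at (0,0,1,0): the formula yields 1, φ is 0.
(d) fails at (0,1,1,1): the formula yields 1, φ is 0.
(c) is the remaining candidate, and it agrees with φ on all 16 inputs.

c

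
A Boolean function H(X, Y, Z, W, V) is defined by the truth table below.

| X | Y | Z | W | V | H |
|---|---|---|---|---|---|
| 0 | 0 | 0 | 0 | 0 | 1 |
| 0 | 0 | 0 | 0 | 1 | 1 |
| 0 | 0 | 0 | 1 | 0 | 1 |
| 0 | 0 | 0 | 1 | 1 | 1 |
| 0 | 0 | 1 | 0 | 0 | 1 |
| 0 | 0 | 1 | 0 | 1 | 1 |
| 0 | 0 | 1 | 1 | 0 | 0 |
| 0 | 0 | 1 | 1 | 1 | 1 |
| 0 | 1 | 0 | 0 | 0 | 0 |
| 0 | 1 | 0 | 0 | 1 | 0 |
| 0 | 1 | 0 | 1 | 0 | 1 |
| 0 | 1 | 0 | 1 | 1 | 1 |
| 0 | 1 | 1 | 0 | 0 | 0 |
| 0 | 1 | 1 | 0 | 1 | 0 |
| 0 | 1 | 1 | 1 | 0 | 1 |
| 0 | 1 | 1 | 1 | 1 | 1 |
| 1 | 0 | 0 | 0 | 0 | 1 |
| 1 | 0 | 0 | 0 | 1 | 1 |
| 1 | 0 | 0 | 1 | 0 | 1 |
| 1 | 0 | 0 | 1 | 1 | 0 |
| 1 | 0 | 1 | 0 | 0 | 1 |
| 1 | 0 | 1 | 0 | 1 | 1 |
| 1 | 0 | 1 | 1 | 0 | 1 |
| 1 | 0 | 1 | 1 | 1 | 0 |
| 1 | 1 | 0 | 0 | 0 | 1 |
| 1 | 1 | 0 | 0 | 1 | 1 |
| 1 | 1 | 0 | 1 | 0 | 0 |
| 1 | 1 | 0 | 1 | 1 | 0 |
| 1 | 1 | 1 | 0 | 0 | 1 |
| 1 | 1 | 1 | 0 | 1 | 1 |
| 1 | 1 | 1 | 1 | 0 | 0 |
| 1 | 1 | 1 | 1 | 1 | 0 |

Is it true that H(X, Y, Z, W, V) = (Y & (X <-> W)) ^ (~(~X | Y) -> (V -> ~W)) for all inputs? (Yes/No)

No

Test each input against both H and the formula:
  X=0, Y=0, Z=0, W=0, V=0: formula gives 1, H = 1 ✓
  X=0, Y=0, Z=0, W=0, V=1: formula gives 1, H = 1 ✓
  X=0, Y=0, Z=0, W=1, V=0: formula gives 1, H = 1 ✓
  X=0, Y=0, Z=0, W=1, V=1: formula gives 1, H = 1 ✓
  …
  X=0, Y=0, Z=1, W=1, V=0: formula gives 1, but H = 0 ✗
A single disagreement suffices: at (0,0,1,1,0) they differ, so the formula does not compute H.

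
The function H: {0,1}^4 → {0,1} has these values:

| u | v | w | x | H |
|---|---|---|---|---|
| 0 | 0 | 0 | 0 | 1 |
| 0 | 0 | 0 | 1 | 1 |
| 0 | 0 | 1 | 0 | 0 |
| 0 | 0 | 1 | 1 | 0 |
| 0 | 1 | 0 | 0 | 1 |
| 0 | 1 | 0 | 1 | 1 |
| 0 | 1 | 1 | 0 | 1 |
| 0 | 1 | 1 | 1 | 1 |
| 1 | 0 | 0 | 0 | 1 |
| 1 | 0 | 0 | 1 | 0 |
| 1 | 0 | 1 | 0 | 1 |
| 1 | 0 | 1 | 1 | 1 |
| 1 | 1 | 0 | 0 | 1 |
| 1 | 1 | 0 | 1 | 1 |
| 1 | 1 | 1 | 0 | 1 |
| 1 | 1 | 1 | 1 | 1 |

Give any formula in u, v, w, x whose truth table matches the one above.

H(u, v, w, x) = ~(((((~u & ~v) & w) & ~x) | (((~u & ~v) & w) & x)) | (((u & ~v) & ~w) & x))

The 0-rows are (0,0,1,0), (0,0,1,1), (1,0,0,1). Take each as a conjunction (¬u·¬v·w·¬x, ¬u·¬v·w·x, u·¬v·¬w·x), form their disjunction, and complement — that gives a formula that is 1 everywhere H is.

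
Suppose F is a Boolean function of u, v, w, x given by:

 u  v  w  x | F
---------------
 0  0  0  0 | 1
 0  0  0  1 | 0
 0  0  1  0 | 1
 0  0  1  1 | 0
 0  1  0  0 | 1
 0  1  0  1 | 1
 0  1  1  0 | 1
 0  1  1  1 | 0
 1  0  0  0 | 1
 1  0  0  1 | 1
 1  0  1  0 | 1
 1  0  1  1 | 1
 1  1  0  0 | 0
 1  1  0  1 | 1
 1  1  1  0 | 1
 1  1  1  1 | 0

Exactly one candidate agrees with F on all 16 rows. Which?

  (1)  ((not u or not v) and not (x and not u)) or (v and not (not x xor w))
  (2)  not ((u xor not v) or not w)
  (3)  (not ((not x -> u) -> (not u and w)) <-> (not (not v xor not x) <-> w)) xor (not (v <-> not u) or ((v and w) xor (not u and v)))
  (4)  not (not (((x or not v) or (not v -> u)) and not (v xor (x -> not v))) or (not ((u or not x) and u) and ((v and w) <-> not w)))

(2) fails at (0,0,0,0): the formula yields 0, F is 1.
(3) fails at (0,0,0,0): the formula yields 0, F is 1.
(4) fails at (0,0,0,0): the formula yields 0, F is 1.
(1) is the remaining candidate, and it agrees with F on all 16 inputs.

1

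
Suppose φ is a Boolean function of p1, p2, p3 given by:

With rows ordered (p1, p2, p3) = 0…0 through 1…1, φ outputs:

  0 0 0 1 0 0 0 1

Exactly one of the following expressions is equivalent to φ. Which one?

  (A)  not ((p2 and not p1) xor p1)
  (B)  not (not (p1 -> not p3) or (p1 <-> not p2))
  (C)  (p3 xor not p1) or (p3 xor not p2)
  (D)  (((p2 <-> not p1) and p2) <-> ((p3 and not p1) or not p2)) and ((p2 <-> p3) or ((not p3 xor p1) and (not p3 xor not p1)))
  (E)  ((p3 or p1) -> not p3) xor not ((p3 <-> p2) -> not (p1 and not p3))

D

(A) fails at (0,0,0): the formula yields 1, φ is 0.
(B) fails at (0,0,0): the formula yields 1, φ is 0.
(C) fails at (0,0,0): the formula yields 1, φ is 0.
(E) fails at (0,0,0): the formula yields 1, φ is 0.
That leaves (D). Evaluating it on every row reproduces the table of φ exactly.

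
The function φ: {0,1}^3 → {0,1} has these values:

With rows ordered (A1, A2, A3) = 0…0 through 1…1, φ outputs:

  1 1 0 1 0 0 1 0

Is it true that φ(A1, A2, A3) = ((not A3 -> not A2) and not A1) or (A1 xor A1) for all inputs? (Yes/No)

Test each input against both φ and the formula:
  A1=0, A2=0, A3=0: formula gives 1, φ = 1 ✓
  A1=0, A2=0, A3=1: formula gives 1, φ = 1 ✓
  A1=0, A2=1, A3=0: formula gives 0, φ = 0 ✓
  A1=0, A2=1, A3=1: formula gives 1, φ = 1 ✓
  A1=1, A2=0, A3=0: formula gives 0, φ = 0 ✓
  …
  A1=1, A2=1, A3=0: formula gives 0, but φ = 1 ✗
Row (1,1,0) is a counterexample, so the formula is not equivalent to φ.

No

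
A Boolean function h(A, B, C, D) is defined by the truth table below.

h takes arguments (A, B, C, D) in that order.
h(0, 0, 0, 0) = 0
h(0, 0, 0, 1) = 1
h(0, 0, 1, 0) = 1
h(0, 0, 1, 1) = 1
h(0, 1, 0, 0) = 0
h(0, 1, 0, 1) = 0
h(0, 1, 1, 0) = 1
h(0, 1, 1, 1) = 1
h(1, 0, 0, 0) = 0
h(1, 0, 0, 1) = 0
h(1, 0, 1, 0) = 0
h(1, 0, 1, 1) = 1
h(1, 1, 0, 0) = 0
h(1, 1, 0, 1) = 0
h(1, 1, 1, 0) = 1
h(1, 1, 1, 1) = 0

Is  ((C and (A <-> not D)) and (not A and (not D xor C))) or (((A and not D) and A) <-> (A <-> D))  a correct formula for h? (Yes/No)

No

Check the formula against h row by row:
  A=0, B=0, C=0, D=0: formula gives 0, h = 0 ✓
  A=0, B=0, C=0, D=1: formula gives 1, h = 1 ✓
  A=0, B=0, C=1, D=0: formula gives 0, but h = 1 ✗
A single disagreement suffices: at (0,0,1,0) they differ, so the formula does not compute h.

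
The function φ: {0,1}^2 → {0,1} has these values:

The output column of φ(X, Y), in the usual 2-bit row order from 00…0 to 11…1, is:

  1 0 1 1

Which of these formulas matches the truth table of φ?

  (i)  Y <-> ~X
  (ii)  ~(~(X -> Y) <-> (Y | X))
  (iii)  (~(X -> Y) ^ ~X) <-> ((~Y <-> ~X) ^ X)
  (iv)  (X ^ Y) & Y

(i) disagrees with φ on (0,0) (formula → 0, table → 1); rule it out.
(ii) disagrees with φ on (0,0) (formula → 0, table → 1); rule it out.
(iv) disagrees with φ on (0,0) (formula → 0, table → 1); rule it out.
That leaves (iii). Evaluating it on every row reproduces the table of φ exactly.

iii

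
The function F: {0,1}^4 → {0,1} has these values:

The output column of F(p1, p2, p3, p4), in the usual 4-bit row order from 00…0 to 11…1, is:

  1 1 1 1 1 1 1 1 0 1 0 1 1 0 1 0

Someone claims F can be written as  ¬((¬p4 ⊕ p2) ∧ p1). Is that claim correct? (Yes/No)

Evaluate ¬((¬p4 ⊕ p2) ∧ p1) on each row and compare to F:
  p1=0, p2=0, p3=0, p4=0: formula gives 1, F = 1 ✓
  p1=0, p2=0, p3=0, p4=1: formula gives 1, F = 1 ✓
  p1=0, p2=0, p3=1, p4=0: formula gives 1, F = 1 ✓
  p1=0, p2=0, p3=1, p4=1: formula gives 1, F = 1 ✓
  … (the remaining 12 rows also agree.)
No disagreement on any input; they are logically equivalent.

Yes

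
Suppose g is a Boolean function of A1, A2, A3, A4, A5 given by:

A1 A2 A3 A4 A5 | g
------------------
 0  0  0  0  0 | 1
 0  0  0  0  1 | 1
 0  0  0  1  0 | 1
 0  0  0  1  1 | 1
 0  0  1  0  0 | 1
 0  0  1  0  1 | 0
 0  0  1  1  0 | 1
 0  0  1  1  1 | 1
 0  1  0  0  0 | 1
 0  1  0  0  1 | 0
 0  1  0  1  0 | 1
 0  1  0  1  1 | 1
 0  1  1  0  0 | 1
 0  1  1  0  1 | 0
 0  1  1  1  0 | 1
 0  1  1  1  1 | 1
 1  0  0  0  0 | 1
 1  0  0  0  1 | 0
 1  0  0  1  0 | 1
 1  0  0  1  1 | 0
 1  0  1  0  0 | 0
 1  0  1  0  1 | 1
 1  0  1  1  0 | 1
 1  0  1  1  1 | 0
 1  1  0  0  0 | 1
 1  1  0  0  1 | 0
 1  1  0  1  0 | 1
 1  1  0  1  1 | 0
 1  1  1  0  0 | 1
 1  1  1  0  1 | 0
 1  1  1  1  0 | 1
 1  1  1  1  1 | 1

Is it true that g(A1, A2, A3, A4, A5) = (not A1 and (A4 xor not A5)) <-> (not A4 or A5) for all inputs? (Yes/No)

Check the formula against g row by row:
  A1=0, A2=0, A3=0, A4=0, A5=0: formula gives 1, g = 1 ✓
  A1=0, A2=0, A3=0, A4=0, A5=1: formula gives 0, but g = 1 ✗
Since they disagree at (0,0,0,0,1), the expression is not a correct formula for g.

No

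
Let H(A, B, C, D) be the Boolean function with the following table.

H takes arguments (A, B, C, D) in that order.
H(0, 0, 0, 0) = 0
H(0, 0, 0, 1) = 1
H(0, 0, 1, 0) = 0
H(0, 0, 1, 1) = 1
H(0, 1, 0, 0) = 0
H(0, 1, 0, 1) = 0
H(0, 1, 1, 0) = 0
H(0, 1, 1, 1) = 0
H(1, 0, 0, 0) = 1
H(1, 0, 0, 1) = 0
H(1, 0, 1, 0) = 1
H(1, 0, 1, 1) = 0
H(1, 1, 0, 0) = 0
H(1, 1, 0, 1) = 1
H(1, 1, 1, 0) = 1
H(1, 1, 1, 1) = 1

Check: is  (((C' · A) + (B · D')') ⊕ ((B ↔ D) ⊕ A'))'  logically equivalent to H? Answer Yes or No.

Yes

Check the formula against H row by row:
  A=0, B=0, C=0, D=0: formula gives 0, H = 0 ✓
  A=0, B=0, C=0, D=1: formula gives 1, H = 1 ✓
  A=0, B=0, C=1, D=0: formula gives 0, H = 0 ✓
  A=0, B=0, C=1, D=1: formula gives 1, H = 1 ✓
  … (the remaining 12 rows also agree.)
Every row agrees, so the formula is equivalent.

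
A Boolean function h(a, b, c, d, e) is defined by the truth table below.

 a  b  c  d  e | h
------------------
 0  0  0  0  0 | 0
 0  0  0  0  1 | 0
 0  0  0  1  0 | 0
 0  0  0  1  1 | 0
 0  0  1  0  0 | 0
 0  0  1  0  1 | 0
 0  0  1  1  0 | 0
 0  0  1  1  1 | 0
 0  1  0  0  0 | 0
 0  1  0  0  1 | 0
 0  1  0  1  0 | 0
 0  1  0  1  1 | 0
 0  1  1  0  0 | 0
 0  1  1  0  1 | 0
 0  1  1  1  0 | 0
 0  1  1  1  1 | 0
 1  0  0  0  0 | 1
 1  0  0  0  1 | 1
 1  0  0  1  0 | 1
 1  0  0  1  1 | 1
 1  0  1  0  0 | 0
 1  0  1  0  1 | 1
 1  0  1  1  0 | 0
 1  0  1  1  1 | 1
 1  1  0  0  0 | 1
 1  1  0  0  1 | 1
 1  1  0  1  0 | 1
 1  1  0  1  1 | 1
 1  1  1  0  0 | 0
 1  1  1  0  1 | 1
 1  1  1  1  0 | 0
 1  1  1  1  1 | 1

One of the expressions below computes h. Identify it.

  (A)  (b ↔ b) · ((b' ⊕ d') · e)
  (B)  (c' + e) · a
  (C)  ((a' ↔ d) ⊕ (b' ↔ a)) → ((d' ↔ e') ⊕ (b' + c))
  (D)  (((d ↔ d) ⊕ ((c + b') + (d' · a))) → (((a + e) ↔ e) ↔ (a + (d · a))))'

(A): at (0,0,0,1,1) it gives 1, but h = 0 — eliminated.
(C): at (0,0,0,0,0) it gives 1, but h = 0 — eliminated.
(D): at (0,1,0,0,0) it gives 1, but h = 0 — eliminated.
(B) is the remaining candidate, and it agrees with h on all 32 inputs.

B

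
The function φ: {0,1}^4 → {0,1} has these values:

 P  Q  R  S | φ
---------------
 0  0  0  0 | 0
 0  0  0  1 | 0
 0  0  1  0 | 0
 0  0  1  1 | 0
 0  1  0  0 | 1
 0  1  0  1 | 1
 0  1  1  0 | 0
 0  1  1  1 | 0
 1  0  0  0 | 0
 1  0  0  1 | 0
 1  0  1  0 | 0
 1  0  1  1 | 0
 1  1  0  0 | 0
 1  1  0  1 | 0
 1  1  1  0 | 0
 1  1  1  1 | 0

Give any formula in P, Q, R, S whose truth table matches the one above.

The 1-rows are (0,1,0,0), (0,1,0,1). Each contributes one minterm — ¬P·Q·¬R·¬S; ¬P·Q·¬R·S — and their disjunction is a sum-of-products form of φ.

φ(P, Q, R, S) = (((~P & Q) & ~R) & ~S) | (((~P & Q) & ~R) & S)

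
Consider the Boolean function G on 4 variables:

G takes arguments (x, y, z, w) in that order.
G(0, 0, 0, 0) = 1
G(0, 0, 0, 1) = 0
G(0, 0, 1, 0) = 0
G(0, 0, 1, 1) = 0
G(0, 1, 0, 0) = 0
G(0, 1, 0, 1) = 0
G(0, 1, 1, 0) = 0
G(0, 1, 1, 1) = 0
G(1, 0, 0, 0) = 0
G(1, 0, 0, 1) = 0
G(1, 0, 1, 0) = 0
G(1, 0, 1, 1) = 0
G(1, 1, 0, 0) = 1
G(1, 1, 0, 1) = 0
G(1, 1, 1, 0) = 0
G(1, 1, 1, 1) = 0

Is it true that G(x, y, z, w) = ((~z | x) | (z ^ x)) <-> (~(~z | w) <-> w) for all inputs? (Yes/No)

No

Evaluate ((~z | x) | (z ^ x)) <-> (~(~z | w) <-> w) on each row and compare to G:
  x=0, y=0, z=0, w=0: formula gives 1, G = 1 ✓
  x=0, y=0, z=0, w=1: formula gives 0, G = 0 ✓
  x=0, y=0, z=1, w=0: formula gives 0, G = 0 ✓
  x=0, y=0, z=1, w=1: formula gives 0, G = 0 ✓
  x=0, y=1, z=0, w=0: formula gives 1, but G = 0 ✗
A single disagreement suffices: at (0,1,0,0) they differ, so the formula does not compute G.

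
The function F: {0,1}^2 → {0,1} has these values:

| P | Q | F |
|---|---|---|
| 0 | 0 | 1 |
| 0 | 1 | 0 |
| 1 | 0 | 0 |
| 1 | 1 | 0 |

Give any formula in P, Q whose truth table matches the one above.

Only row (0,0) gives 1. That row's minterm ¬P·¬Q is F directly.

F(P, Q) = P' · Q'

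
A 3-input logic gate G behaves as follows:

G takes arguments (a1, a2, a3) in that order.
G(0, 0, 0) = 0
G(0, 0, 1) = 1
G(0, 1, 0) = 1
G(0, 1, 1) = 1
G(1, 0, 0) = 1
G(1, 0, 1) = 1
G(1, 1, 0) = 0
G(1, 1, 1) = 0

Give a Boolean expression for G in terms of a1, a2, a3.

The 0-rows are (0,0,0), (1,1,0), (1,1,1). Take each as a conjunction (¬a1·¬a2·¬a3, a1·a2·¬a3, a1·a2·a3), form their disjunction, and complement — that gives a formula that is 1 everywhere G is.

G(a1, a2, a3) = ~((((~a1 & ~a2) & ~a3) | ((a1 & a2) & ~a3)) | ((a1 & a2) & a3))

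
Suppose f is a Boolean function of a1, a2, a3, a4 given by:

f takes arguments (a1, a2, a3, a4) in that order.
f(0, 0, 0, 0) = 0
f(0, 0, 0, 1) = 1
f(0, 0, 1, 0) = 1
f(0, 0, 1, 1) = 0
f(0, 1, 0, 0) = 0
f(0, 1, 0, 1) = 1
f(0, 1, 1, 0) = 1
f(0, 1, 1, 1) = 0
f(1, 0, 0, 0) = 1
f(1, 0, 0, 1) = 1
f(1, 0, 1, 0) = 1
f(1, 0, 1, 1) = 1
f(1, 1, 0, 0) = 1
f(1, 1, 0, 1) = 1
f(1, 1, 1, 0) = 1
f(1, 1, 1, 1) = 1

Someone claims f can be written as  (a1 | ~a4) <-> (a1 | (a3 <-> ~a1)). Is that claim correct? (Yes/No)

Yes

Check the formula against f row by row:
  a1=0, a2=0, a3=0, a4=0: formula gives 0, f = 0 ✓
  a1=0, a2=0, a3=0, a4=1: formula gives 1, f = 1 ✓
  a1=0, a2=0, a3=1, a4=0: formula gives 1, f = 1 ✓
  a1=0, a2=0, a3=1, a4=1: formula gives 0, f = 0 ✓
  … (the remaining 12 rows also agree.)
No disagreement on any input; they are logically equivalent.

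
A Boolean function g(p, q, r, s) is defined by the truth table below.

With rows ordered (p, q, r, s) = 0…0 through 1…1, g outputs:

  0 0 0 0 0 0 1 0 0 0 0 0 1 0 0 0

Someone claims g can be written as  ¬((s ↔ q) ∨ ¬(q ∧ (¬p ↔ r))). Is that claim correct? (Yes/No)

Test each input against both g and the formula:
  p=0, q=0, r=0, s=0: formula gives 0, g = 0 ✓
  p=0, q=0, r=0, s=1: formula gives 0, g = 0 ✓
  p=0, q=0, r=1, s=0: formula gives 0, g = 0 ✓
  p=0, q=0, r=1, s=1: formula gives 0, g = 0 ✓
  … (the remaining 12 rows also agree.)
No disagreement on any input; they are logically equivalent.

Yes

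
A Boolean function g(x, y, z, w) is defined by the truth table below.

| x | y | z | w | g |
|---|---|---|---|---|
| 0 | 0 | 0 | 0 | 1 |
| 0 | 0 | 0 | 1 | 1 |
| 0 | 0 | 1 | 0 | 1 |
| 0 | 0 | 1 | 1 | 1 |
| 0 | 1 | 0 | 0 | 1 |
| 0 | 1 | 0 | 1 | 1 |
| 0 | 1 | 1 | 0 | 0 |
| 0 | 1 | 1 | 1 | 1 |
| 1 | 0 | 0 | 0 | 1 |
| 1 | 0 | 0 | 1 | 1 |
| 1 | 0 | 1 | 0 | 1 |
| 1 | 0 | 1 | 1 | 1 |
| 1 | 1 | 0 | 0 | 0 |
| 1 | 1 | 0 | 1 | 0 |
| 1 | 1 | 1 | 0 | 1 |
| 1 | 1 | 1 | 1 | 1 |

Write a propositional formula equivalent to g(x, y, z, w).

g(x, y, z, w) = ~(((((~x & y) & z) & ~w) | (((x & y) & ~z) & ~w)) | (((x & y) & ~z) & w))

g is 0 on only 3 rows — (0,1,1,0), (1,1,0,0), (1,1,0,1). Writing each as a minterm (¬x·y·z·¬w, x·y·¬z·¬w, x·y·¬z·w) and OR-ing them characterizes exactly where g=0, so g is the negation of that disjunction.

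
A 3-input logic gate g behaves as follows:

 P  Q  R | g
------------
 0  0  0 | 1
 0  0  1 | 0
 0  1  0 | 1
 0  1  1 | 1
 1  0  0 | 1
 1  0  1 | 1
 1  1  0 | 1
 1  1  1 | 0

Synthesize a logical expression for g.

The 0-rows are (0,0,1), (1,1,1). Take each as a conjunction (¬P·¬Q·R, P·Q·R), form their disjunction, and complement — that gives a formula that is 1 everywhere g is.

g(P, Q, R) = (((P' · Q') · R) + ((P · Q) · R))'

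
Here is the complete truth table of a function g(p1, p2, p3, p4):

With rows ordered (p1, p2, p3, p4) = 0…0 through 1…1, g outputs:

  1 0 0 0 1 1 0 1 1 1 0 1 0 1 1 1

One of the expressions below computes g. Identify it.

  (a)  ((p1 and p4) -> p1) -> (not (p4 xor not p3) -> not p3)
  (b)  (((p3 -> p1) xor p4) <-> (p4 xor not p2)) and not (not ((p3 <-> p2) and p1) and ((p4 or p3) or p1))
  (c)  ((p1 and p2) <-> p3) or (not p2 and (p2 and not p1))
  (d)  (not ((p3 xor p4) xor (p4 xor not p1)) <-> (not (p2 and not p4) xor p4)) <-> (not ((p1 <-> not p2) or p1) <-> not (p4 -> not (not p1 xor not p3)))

d

(a): at (0,0,0,1) it gives 1, but g = 0 — eliminated.
(b): at (0,1,0,0) it gives 0, but g = 1 — eliminated.
(c): at (0,0,0,1) it gives 1, but g = 0 — eliminated.
That leaves (d). Evaluating it on every row reproduces the table of g exactly.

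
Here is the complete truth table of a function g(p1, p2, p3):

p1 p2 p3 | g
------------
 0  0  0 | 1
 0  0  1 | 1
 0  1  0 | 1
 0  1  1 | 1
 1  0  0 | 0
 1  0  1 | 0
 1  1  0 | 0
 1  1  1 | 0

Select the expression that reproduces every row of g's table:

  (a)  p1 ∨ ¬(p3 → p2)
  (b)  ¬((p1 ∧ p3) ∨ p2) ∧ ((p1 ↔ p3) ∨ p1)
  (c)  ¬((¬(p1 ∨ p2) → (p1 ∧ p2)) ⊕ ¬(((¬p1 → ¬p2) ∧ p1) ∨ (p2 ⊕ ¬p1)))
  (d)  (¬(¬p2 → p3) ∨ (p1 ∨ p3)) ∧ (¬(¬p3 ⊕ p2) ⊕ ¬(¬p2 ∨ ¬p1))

(a) disagrees with g on (0,0,0) (formula → 0, table → 1); rule it out.
(b) disagrees with g on (0,0,1) (formula → 0, table → 1); rule it out.
(d) disagrees with g on (0,0,0) (formula → 0, table → 1); rule it out.
That leaves (c). Evaluating it on every row reproduces the table of g exactly.

c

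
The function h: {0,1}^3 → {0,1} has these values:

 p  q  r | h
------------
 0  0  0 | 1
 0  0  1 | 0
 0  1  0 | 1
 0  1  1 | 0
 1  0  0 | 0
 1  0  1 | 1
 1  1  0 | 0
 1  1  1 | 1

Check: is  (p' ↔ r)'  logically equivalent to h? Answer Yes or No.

Yes

Test each input against both h and the formula:
  p=0, q=0, r=0: formula gives 1, h = 1 ✓
  p=0, q=0, r=1: formula gives 0, h = 0 ✓
  p=0, q=1, r=0: formula gives 1, h = 1 ✓
  p=0, q=1, r=1: formula gives 0, h = 0 ✓
  p=1, q=0, r=0: formula gives 0, h = 0 ✓
  …and likewise for the remaining 3 rows.
Every row agrees, so the formula is equivalent.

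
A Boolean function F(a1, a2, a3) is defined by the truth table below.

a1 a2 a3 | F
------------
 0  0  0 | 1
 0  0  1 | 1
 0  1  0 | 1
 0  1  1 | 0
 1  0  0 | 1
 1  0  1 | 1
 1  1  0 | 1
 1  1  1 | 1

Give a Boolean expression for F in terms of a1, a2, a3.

F is 0 on exactly one input, (0,1,1), whose minterm is ¬a1·a2·a3. So F is the negation of that single conjunction.

F(a1, a2, a3) = NOT ((NOT a1 AND a2) AND a3)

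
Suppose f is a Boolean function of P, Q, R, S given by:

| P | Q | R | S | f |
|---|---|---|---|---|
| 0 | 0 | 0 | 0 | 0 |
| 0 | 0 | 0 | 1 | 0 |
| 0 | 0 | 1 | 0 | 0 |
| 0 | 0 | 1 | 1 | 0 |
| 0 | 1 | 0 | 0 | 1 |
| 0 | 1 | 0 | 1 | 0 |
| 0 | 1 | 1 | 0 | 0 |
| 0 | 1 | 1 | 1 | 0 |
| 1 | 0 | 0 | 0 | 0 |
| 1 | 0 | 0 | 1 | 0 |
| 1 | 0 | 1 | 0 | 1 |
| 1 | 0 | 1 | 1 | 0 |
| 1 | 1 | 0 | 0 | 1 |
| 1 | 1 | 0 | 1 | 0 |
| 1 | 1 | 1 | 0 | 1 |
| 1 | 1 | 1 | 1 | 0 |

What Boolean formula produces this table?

f(P, Q, R, S) = (((((¬P ∧ Q) ∧ ¬R) ∧ ¬S) ∨ (((P ∧ ¬Q) ∧ R) ∧ ¬S)) ∨ (((P ∧ Q) ∧ ¬R) ∧ ¬S)) ∨ (((P ∧ Q) ∧ R) ∧ ¬S)

The 1-rows are (0,1,0,0), (1,0,1,0), (1,1,0,0), (1,1,1,0). Each contributes one minterm — ¬P·Q·¬R·¬S; P·¬Q·R·¬S; P·Q·¬R·¬S; P·Q·R·¬S — and their disjunction is a sum-of-products form of f.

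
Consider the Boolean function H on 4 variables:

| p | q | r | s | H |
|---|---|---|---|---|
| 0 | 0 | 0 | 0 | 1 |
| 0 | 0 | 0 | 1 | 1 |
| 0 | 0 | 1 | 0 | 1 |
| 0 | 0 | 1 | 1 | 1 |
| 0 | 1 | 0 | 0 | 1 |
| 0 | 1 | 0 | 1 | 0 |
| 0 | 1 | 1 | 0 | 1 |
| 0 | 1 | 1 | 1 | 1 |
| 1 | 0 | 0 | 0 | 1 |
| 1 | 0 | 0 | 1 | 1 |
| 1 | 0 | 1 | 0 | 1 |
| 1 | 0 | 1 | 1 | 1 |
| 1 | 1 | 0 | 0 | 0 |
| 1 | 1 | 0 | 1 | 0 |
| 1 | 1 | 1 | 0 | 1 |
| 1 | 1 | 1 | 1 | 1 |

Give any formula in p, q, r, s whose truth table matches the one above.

H is 0 on only 3 rows — (0,1,0,1), (1,1,0,0), (1,1,0,1). Writing each as a minterm (¬p·q·¬r·s, p·q·¬r·¬s, p·q·¬r·s) and OR-ing them characterizes exactly where H=0, so H is the negation of that disjunction.

H(p, q, r, s) = ¬(((((¬p ∧ q) ∧ ¬r) ∧ s) ∨ (((p ∧ q) ∧ ¬r) ∧ ¬s)) ∨ (((p ∧ q) ∧ ¬r) ∧ s))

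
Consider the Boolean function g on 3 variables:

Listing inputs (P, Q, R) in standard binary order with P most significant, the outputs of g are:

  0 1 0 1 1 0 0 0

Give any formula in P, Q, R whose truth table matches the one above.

The 1-rows are (0,0,1), (0,1,1), (1,0,0). Each contributes one minterm — ¬P·¬Q·R; ¬P·Q·R; P·¬Q·¬R — and their disjunction is a sum-of-products form of g.

g(P, Q, R) = (((~P & ~Q) & R) | ((~P & Q) & R)) | ((P & ~Q) & ~R)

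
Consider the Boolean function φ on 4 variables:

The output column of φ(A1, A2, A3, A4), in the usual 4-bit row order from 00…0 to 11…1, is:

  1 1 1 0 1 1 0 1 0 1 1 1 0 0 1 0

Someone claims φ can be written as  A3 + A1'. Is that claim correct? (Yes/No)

Evaluate A3 + A1' on each row and compare to φ:
  A1=0, A2=0, A3=0, A4=0: formula gives 1, φ = 1 ✓
  A1=0, A2=0, A3=0, A4=1: formula gives 1, φ = 1 ✓
  A1=0, A2=0, A3=1, A4=0: formula gives 1, φ = 1 ✓
  A1=0, A2=0, A3=1, A4=1: formula gives 1, but φ = 0 ✗
Row (0,0,1,1) is a counterexample, so the formula is not equivalent to φ.

No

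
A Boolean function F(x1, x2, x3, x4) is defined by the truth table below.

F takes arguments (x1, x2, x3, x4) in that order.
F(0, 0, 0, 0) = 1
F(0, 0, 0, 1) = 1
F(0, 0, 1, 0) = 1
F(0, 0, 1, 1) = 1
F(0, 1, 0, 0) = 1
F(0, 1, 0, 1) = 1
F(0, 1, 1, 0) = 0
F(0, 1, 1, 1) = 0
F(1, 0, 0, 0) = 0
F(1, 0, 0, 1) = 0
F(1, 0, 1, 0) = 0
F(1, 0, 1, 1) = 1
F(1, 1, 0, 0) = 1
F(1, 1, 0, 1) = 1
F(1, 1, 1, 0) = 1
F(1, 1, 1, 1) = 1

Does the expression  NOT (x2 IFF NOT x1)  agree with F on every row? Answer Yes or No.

Evaluate NOT (x2 IFF NOT x1) on each row and compare to F:
  x1=0, x2=0, x3=0, x4=0: formula gives 1, F = 1 ✓
  x1=0, x2=0, x3=0, x4=1: formula gives 1, F = 1 ✓
  x1=0, x2=0, x3=1, x4=0: formula gives 1, F = 1 ✓
  x1=0, x2=0, x3=1, x4=1: formula gives 1, F = 1 ✓
  x1=0, x2=1, x3=0, x4=0: formula gives 0, but F = 1 ✗
Row (0,1,0,0) is a counterexample, so the formula is not equivalent to F.

No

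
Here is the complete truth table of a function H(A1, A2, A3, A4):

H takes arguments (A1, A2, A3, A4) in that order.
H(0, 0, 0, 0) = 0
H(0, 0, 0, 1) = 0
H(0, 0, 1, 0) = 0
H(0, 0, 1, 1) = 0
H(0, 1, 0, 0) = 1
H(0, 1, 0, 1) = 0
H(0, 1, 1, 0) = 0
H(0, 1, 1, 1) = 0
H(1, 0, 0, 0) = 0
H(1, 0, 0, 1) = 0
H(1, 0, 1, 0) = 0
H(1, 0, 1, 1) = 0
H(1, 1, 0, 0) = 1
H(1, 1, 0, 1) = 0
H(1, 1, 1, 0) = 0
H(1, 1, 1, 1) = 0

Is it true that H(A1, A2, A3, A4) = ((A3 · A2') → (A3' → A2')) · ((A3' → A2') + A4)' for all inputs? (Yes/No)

Yes

Check the formula against H row by row:
  A1=0, A2=0, A3=0, A4=0: formula gives 0, H = 0 ✓
  A1=0, A2=0, A3=0, A4=1: formula gives 0, H = 0 ✓
  A1=0, A2=0, A3=1, A4=0: formula gives 0, H = 0 ✓
  A1=0, A2=0, A3=1, A4=1: formula gives 0, H = 0 ✓
  … (the remaining 12 rows also agree.)
No disagreement on any input; they are logically equivalent.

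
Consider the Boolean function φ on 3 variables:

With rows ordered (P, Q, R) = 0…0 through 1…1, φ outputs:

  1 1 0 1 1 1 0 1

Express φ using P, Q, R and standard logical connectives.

φ(P, Q, R) = ¬(((¬P ∧ Q) ∧ ¬R) ∨ ((P ∧ Q) ∧ ¬R))

There are just 2 zero rows: (0,1,0), (1,1,0). Their minterms are ¬P·Q·¬R, P·Q·¬R; the OR of those covers precisely the 0-outputs, and negating it yields φ.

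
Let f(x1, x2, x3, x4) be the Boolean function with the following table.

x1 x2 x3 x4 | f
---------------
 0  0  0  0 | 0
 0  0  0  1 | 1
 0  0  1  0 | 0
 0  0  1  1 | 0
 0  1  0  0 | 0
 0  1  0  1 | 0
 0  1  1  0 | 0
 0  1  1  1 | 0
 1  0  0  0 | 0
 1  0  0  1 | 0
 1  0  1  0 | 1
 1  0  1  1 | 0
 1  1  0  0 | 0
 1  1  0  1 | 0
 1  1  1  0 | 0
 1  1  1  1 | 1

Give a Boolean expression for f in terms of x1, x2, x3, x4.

Collect the rows where f=1 — (0,0,0,1), (1,0,1,0), (1,1,1,1) — and write one minterm per row: ¬x1·¬x2·¬x3·x4, x1·¬x2·x3·¬x4, x1·x2·x3·x4. Their union (logical OR) reproduces the table exactly.

f(x1, x2, x3, x4) = ((((NOT x1 AND NOT x2) AND NOT x3) AND x4) OR (((x1 AND NOT x2) AND x3) AND NOT x4)) OR (((x1 AND x2) AND x3) AND x4)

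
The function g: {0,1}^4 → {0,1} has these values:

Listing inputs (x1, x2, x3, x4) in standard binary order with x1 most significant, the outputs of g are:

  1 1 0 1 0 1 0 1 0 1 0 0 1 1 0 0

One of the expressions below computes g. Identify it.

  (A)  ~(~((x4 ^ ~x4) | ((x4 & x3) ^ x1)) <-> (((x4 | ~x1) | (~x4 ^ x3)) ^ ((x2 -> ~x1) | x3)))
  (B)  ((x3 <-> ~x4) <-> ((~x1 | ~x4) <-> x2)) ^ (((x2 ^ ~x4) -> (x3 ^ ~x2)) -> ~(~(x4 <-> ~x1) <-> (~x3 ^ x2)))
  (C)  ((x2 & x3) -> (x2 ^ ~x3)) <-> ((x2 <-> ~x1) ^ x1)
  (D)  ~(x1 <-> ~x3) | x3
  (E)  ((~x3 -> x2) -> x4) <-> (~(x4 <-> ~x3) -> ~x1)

E

(A): at (0,0,0,0) it gives 0, but g = 1 — eliminated.
(B): at (0,0,1,0) it gives 1, but g = 0 — eliminated.
(C): at (0,0,0,0) it gives 0, but g = 1 — eliminated.
(D): at (0,0,1,0) it gives 1, but g = 0 — eliminated.
That leaves (E). Evaluating it on every row reproduces the table of g exactly.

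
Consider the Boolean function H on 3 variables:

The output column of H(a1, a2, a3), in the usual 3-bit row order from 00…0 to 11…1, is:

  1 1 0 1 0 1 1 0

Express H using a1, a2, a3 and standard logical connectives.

H(a1, a2, a3) = NOT ((((NOT a1 AND a2) AND NOT a3) OR ((a1 AND NOT a2) AND NOT a3)) OR ((a1 AND a2) AND a3))

The 0-rows are (0,1,0), (1,0,0), (1,1,1). Take each as a conjunction (¬a1·a2·¬a3, a1·¬a2·¬a3, a1·a2·a3), form their disjunction, and complement — that gives a formula that is 1 everywhere H is.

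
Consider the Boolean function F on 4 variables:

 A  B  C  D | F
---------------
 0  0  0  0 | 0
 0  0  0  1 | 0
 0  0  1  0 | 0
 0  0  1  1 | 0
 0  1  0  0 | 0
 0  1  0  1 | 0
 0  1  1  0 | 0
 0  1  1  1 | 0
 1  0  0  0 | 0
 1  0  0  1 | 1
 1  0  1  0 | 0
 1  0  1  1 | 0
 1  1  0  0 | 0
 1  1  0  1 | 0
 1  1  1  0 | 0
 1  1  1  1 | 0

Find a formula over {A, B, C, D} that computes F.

Only row (1,0,0,1) gives 1. That row's minterm A·¬B·¬C·D is F directly.

F(A, B, C, D) = ((A AND NOT B) AND NOT C) AND D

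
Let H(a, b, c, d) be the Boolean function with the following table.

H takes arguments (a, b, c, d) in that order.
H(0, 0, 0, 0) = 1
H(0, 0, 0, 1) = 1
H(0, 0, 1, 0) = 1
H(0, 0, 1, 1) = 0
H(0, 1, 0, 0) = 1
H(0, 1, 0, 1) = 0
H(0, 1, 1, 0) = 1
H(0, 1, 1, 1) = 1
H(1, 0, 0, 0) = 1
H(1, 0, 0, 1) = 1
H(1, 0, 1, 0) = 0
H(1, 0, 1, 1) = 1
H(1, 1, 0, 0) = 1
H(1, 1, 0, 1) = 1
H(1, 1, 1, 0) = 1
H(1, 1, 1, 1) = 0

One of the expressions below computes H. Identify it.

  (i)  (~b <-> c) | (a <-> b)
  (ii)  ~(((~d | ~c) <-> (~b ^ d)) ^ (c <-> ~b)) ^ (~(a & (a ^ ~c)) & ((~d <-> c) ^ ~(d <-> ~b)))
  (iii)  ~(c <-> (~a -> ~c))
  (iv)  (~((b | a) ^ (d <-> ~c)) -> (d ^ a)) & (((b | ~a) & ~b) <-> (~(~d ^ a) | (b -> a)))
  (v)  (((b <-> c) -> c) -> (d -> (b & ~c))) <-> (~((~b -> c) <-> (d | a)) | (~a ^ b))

(i): at (0,0,1,1) it gives 1, but H = 0 — eliminated.
(ii): at (0,0,0,1) it gives 0, but H = 1 — eliminated.
(iii): at (0,0,1,1) it gives 1, but H = 0 — eliminated.
(iv): at (0,0,0,0) it gives 0, but H = 1 — eliminated.
Only (v) survives; checking it on all 16 rows confirms it matches H.

v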